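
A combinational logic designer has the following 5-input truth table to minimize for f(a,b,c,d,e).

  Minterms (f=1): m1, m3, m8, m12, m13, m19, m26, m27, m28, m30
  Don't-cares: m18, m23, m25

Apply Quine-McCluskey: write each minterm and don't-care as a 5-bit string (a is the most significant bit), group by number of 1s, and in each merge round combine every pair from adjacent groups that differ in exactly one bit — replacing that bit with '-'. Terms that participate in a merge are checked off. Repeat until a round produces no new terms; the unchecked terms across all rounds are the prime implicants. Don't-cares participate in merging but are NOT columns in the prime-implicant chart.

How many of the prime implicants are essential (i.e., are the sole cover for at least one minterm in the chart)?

3

Round 0: 00001✓ 00011✓ 01000✓ 01100✓ 01101✓ 10010✓ 10011✓ 10111✓ 11001✓ 11010✓ 11011✓ 11100✓ 11110✓
Round 1: -0011 -1100 000-1 01-00 0110- 1-010✓ 1-011✓ 10-11 1001-✓ 11-10 110-1 1101-✓ 111-0
Round 2: 1-01-
PIs = {-0011, -1100, 000-1, 01-00, 0110-, 1-01-, 10-11, 11-10, 110-1, 111-0}
Coverage chart:
  m1: 000-1 ←essential
  m3: -0011,000-1
  m8: 01-00 ←essential
  m12: -1100,01-00,0110-
  m13: 0110- ←essential
  m19: -0011,1-01-,10-11
  m26: 1-01-,11-10
  m27: 1-01-,110-1
  m28: -1100,111-0
  m30: 11-10,111-0
Essential: 000-1, 01-00, 0110-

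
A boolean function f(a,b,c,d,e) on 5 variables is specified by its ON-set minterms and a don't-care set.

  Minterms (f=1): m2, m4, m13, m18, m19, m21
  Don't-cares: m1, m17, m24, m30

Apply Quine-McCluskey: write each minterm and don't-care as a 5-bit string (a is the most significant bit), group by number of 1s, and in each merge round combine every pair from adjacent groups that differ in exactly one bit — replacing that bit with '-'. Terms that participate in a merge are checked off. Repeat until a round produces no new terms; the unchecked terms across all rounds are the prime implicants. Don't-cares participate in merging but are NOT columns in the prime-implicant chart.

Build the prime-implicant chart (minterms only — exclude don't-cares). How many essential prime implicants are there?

size-2^0 implicants → 00001(✓)  00010(✓)  00100  01101  10001(✓)  10010(✓)  10011(✓)  10101(✓)  11000  11110
size-2^1 implicants → -0001  -0010  10-01  100-1  1001-
Unchecked terms (primes): -0001, -0010, 00100, 01101, 10-01, 100-1, 1001-, 11000, 11110
Minterm coverage:
  m2 ⊆ -0010 [E]
  m4 ⊆ 00100 [E]
  m13 ⊆ 01101 [E]
  m18 ⊆ -0010,1001-
  m19 ⊆ 100-1,1001-
  m21 ⊆ 10-01 [E]
E = {-0010, 00100, 01101, 10-01}

4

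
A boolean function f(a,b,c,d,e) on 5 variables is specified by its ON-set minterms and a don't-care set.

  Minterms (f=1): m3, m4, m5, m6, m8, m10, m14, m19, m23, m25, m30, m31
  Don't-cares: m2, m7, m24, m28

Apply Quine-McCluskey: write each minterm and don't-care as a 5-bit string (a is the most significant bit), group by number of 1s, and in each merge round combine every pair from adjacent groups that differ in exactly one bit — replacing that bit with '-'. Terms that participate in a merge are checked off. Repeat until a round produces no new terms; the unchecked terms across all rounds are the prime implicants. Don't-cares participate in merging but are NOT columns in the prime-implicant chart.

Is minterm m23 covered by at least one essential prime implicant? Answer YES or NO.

Round 0: 00010✓ 00011✓ 00100✓ 00101✓ 00110✓ 00111✓ 01000✓ 01010✓ 01110✓ 10011✓ 10111✓ 11000✓ 11001✓ 11100✓ 11110✓ 11111✓
Round 1: -0011✓ -0111✓ -1000 -1110 0-010✓ 0-110✓ 00-10✓ 00-11✓ 0001-✓ 001-0✓ 001-1✓ 0010-✓ 0011-✓ 01-10✓ 010-0 1-111 10-11✓ 11-00 1100- 111-0 1111-
Round 2: -0-11 0--10 00-1- 001--
PIs = {-0-11, -1000, -1110, 0--10, 00-1-, 001--, 010-0, 1-111, 11-00, 1100-, 111-0, 1111-}
Coverage chart:
  m3: -0-11,00-1-
  m4: 001-- ←essential
  m5: 001-- ←essential
  m6: 0--10,00-1-,001--
  m8: -1000,010-0
  m10: 0--10,010-0
  m14: -1110,0--10
  m19: -0-11 ←essential
  m23: -0-11,1-111
  m25: 1100- ←essential
  m30: -1110,111-0,1111-
  m31: 1-111,1111-
Essential: -0-11, 001--, 1100-

YES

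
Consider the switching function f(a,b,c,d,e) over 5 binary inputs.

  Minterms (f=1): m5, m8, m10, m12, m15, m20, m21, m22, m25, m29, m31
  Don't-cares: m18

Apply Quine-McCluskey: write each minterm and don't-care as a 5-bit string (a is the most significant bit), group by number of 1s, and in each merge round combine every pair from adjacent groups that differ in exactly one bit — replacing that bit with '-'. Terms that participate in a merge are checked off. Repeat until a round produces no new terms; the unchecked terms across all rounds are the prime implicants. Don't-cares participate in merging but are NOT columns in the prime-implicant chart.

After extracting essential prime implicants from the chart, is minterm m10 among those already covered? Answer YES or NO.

Round 0: 00101✓ 01000✓ 01010✓ 01100✓ 01111✓ 10010✓ 10100✓ 10101✓ 10110✓ 11001✓ 11101✓ 11111✓
Round 1: -0101 -1111 01-00 010-0 1-101 10-10 101-0 1010- 11-01 111-1
PIs = {-0101, -1111, 01-00, 010-0, 1-101, 10-10, 101-0, 1010-, 11-01, 111-1}
Coverage chart:
  m5: -0101 ←essential
  m8: 01-00,010-0
  m10: 010-0 ←essential
  m12: 01-00 ←essential
  m15: -1111 ←essential
  m20: 101-0,1010-
  m21: -0101,1-101,1010-
  m22: 10-10,101-0
  m25: 11-01 ←essential
  m29: 1-101,11-01,111-1
  m31: -1111,111-1
Essential: -0101, -1111, 01-00, 010-0, 11-01

YES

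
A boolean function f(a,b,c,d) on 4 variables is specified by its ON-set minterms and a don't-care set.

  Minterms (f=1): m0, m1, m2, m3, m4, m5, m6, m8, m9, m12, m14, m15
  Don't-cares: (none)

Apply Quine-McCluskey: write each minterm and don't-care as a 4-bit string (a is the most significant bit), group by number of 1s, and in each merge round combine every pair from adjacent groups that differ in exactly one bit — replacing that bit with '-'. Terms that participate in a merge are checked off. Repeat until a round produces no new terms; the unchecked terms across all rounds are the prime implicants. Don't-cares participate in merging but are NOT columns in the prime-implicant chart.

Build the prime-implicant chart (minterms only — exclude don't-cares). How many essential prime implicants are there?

4

size-2^0 implicants → 0000(✓)  0001(✓)  0010(✓)  0011(✓)  0100(✓)  0101(✓)  0110(✓)  1000(✓)  1001(✓)  1100(✓)  1110(✓)  1111(✓)
size-2^1 implicants → -000(✓)  -001(✓)  -100(✓)  -110(✓)  0-00(✓)  0-01(✓)  0-10(✓)  00-0(✓)  00-1(✓)  000-(✓)  001-(✓)  01-0(✓)  010-(✓)  1-00(✓)  100-(✓)  11-0(✓)  111-
size-2^2 implicants → --00  -00-  -1-0  0--0  0-0-  00--
Unchecked terms (primes): --00, -00-, -1-0, 0--0, 0-0-, 00--, 111-
Minterm coverage:
  m0 ⊆ --00,-00-,0--0,0-0-,00--
  m1 ⊆ -00-,0-0-,00--
  m2 ⊆ 0--0,00--
  m3 ⊆ 00-- [E]
  m4 ⊆ --00,-1-0,0--0,0-0-
  m5 ⊆ 0-0- [E]
  m6 ⊆ -1-0,0--0
  m8 ⊆ --00,-00-
  m9 ⊆ -00- [E]
  m12 ⊆ --00,-1-0
  m14 ⊆ -1-0,111-
  m15 ⊆ 111- [E]
E = {-00-, 0-0-, 00--, 111-}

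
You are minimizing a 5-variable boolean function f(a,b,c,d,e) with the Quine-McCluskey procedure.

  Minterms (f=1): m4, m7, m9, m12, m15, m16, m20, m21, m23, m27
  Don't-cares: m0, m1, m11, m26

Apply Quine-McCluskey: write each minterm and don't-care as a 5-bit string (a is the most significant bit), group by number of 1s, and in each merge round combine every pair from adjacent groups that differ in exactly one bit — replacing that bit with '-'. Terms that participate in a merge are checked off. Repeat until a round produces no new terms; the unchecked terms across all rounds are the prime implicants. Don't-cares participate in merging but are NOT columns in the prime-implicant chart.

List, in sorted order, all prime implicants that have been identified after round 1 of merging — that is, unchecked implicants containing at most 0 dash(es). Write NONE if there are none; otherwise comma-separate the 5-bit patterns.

NONE

[col 0] 00000*, 00001*, 00100*, 00111*, 01001*, 01011*, 01100*, 01111*, 10000*, 10100*, 10101*, 10111*, 11010*, 11011*
[col 1] -0000*, -0100*, -0111, -1011, 0-001, 0-100, 0-111, 00-00*, 0000-, 01-11, 010-1, 10-00*, 101-1, 1010-, 1101-
[col 2] -0-00
Prime implicants: -0-00, -0111, -1011, 0-001, 0-100, 0-111, 0000-, 01-11, 010-1, 101-1, 1010-, 1101-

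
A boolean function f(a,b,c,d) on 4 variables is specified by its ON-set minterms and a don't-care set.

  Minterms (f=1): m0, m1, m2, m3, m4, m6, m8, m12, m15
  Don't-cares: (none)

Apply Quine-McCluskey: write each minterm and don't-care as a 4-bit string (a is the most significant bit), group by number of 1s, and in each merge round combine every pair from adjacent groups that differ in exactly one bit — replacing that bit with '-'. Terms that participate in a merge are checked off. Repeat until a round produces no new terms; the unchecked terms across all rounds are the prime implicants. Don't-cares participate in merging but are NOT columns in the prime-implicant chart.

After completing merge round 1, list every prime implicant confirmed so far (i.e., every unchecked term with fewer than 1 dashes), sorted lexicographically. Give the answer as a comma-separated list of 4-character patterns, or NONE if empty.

[col 0] 0000*, 0001*, 0010*, 0011*, 0100*, 0110*, 1000*, 1100*, 1111
[col 1] -000*, -100*, 0-00*, 0-10*, 00-0*, 00-1*, 000-*, 001-*, 01-0*, 1-00*
[col 2] --00, 0--0, 00--
Prime implicants: --00, 0--0, 00--, 1111

1111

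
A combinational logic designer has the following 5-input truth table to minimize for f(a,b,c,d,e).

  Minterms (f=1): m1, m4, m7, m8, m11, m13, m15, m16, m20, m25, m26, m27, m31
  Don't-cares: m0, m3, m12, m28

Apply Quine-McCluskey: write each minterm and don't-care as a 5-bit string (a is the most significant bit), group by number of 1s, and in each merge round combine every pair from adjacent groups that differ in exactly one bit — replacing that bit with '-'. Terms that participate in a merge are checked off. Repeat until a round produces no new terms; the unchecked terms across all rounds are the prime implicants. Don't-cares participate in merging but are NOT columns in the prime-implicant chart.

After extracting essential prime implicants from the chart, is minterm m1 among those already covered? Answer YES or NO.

NO

Round 0: 00000✓ 00001✓ 00011✓ 00100✓ 00111✓ 01000✓ 01011✓ 01100✓ 01101✓ 01111✓ 10000✓ 10100✓ 11001✓ 11010✓ 11011✓ 11100✓ 11111✓
Round 1: -0000✓ -0100✓ -1011✓ -1100✓ -1111✓ 0-000✓ 0-011✓ 0-100✓ 0-111✓ 00-00✓ 00-11✓ 000-1 0000- 01-00✓ 01-11✓ 011-1 0110- 1-100✓ 10-00✓ 11-11✓ 110-1 1101-
Round 2: --100 -0-00 -1-11 0--00 0--11
PIs = {--100, -0-00, -1-11, 0--00, 0--11, 000-1, 0000-, 011-1, 0110-, 110-1, 1101-}
Coverage chart:
  m1: 000-1,0000-
  m4: --100,-0-00,0--00
  m7: 0--11 ←essential
  m8: 0--00 ←essential
  m11: -1-11,0--11
  m13: 011-1,0110-
  m15: -1-11,0--11,011-1
  m16: -0-00 ←essential
  m20: --100,-0-00
  m25: 110-1 ←essential
  m26: 1101- ←essential
  m27: -1-11,110-1,1101-
  m31: -1-11 ←essential
Essential: -0-00, -1-11, 0--00, 0--11, 110-1, 1101-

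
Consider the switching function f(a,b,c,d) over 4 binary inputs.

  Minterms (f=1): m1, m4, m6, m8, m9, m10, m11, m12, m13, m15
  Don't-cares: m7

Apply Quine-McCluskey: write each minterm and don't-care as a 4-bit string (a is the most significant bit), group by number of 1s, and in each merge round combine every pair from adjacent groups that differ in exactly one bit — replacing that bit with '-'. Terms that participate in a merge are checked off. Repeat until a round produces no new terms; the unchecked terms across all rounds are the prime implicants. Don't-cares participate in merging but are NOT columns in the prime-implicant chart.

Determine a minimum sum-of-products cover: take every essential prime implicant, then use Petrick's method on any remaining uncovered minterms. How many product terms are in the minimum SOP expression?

Round 0: 0001✓ 0100✓ 0110✓ 0111✓ 1000✓ 1001✓ 1010✓ 1011✓ 1100✓ 1101✓ 1111✓
Round 1: -001 -100 -111 01-0 011- 1-00✓ 1-01✓ 1-11✓ 10-0✓ 10-1✓ 100-✓ 101-✓ 11-1✓ 110-✓
Round 2: 1--1 1-0- 10--
PIs = {-001, -100, -111, 01-0, 011-, 1--1, 1-0-, 10--}
Coverage chart:
  m1: -001 ←essential
  m4: -100,01-0
  m6: 01-0,011-
  m8: 1-0-,10--
  m9: -001,1--1,1-0-,10--
  m10: 10-- ←essential
  m11: 1--1,10--
  m12: -100,1-0-
  m13: 1--1,1-0-
  m15: -111,1--1
Essential: -001, 10--
Petrick residual → -100, 01-0, 1--1
Min cover (5 terms): b'c'd + bc'd' + a'bd' + ad + ab'

5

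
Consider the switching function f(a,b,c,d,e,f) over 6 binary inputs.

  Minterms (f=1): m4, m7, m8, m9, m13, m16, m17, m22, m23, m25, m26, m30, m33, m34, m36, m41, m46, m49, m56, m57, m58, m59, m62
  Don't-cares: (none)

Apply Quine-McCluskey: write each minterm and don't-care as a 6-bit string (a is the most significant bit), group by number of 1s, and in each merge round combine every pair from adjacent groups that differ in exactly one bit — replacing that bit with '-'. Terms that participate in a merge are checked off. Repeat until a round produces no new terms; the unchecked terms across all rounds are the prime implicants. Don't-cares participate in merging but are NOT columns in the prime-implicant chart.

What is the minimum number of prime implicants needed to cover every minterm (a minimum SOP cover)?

[col 0] 000100*, 000111*, 001000*, 001001*, 001101*, 010000*, 010001*, 010110*, 010111*, 011001*, 011010*, 011110*, 100001*, 100010, 100100*, 101001*, 101110*, 110001*, 111000*, 111001*, 111010*, 111011*, 111110*
[col 1] -00100, -01001*, -10001*, -11001*, -11010*, -11110*, 0-0111, 0-1001*, 001-01, 00100-, 01-001*, 01-110, 01000-, 01011-, 011-10*, 1-0001*, 1-1001*, 1-1110, 10-001*, 11-001*, 111-10*, 1110-0*, 1110-1*, 11100-*, 11101-*
[col 2] --1001, -1-001, -11-10, 1--001, 1110--
Prime implicants: --1001, -00100, -1-001, -11-10, 0-0111, 001-01, 00100-, 01-110, 01000-, 01011-, 1--001, 1-1110, 100010, 1110--
PI chart (minterm → PIs covering it):
  4 | -00100  (sole → essential)
  7 | 0-0111  (sole → essential)
  8 | 00100-  (sole → essential)
  9 | --1001,001-01,00100-
  13 | 001-01  (sole → essential)
  16 | 01000-  (sole → essential)
  17 | -1-001,01000-
  22 | 01-110,01011-
  23 | 0-0111,01011-
  25 | --1001,-1-001
  26 | -11-10  (sole → essential)
  30 | -11-10,01-110
  33 | 1--001  (sole → essential)
  34 | 100010  (sole → essential)
  36 | -00100  (sole → essential)
  41 | --1001,1--001
  46 | 1-1110  (sole → essential)
  49 | -1-001,1--001
  56 | 1110--  (sole → essential)
  57 | --1001,-1-001,1--001,1110--
  58 | -11-10,1110--
  59 | 1110--  (sole → essential)
  62 | -11-10,1-1110
Essential prime implicants: -00100, -11-10, 0-0111, 001-01, 00100-, 01000-, 1--001, 1-1110, 100010, 1110--
Petrick residual → --1001, 01-110
Minimum SOP uses 12 PIs: cd'e'f + b'c'de'f' + bcef' + a'c'def + a'b'ce'f + a'b'cd'e' + a'bdef' + a'bc'd'e' + ad'e'f + acdef' + ab'c'd'ef' + abcd'

12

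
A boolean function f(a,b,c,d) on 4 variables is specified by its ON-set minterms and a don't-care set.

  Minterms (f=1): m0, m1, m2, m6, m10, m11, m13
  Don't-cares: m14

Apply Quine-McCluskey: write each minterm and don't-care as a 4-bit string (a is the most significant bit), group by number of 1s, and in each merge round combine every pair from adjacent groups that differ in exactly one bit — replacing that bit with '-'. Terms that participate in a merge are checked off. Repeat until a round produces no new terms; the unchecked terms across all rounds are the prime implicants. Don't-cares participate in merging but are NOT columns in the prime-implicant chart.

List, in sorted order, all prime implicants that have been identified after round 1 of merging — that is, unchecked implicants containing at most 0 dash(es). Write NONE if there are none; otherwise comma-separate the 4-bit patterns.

1101

[col 0] 0000*, 0001*, 0010*, 0110*, 1010*, 1011*, 1101, 1110*
[col 1] -010*, -110*, 0-10*, 00-0, 000-, 1-10*, 101-
[col 2] --10
Prime implicants: --10, 00-0, 000-, 101-, 1101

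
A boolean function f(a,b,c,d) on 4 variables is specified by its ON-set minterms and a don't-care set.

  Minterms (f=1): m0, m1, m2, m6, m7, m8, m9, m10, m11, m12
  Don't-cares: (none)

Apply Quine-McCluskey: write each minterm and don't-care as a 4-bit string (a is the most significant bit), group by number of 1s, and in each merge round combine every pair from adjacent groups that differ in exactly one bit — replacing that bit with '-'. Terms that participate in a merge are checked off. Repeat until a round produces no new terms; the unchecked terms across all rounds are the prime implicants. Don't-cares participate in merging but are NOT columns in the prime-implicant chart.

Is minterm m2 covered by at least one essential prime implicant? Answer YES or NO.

[col 0] 0000*, 0001*, 0010*, 0110*, 0111*, 1000*, 1001*, 1010*, 1011*, 1100*
[col 1] -000*, -001*, -010*, 0-10, 00-0*, 000-*, 011-, 1-00, 10-0*, 10-1*, 100-*, 101-*
[col 2] -0-0, -00-, 10--
Prime implicants: -0-0, -00-, 0-10, 011-, 1-00, 10--
PI chart (minterm → PIs covering it):
  0 | -0-0,-00-
  1 | -00-  (sole → essential)
  2 | -0-0,0-10
  6 | 0-10,011-
  7 | 011-  (sole → essential)
  8 | -0-0,-00-,1-00,10--
  9 | -00-,10--
  10 | -0-0,10--
  11 | 10--  (sole → essential)
  12 | 1-00  (sole → essential)
Essential prime implicants: -00-, 011-, 1-00, 10--

NO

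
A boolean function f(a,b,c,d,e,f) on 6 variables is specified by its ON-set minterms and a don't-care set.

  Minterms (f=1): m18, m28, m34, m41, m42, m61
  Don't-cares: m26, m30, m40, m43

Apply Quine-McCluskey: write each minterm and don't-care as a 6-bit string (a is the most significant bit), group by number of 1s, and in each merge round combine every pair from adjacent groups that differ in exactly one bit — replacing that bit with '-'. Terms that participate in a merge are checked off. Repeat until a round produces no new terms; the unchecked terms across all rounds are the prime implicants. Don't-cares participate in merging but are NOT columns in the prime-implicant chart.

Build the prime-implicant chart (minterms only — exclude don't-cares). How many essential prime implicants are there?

5

Round 0: 010010✓ 011010✓ 011100✓ 011110✓ 100010✓ 101000✓ 101001✓ 101010✓ 101011✓ 111101
Round 1: 01-010 011-10 0111-0 10-010 1010-0✓ 1010-1✓ 10100-✓ 10101-✓
Round 2: 1010--
PIs = {01-010, 011-10, 0111-0, 10-010, 1010--, 111101}
Coverage chart:
  m18: 01-010 ←essential
  m28: 0111-0 ←essential
  m34: 10-010 ←essential
  m41: 1010-- ←essential
  m42: 10-010,1010--
  m61: 111101 ←essential
Essential: 01-010, 0111-0, 10-010, 1010--, 111101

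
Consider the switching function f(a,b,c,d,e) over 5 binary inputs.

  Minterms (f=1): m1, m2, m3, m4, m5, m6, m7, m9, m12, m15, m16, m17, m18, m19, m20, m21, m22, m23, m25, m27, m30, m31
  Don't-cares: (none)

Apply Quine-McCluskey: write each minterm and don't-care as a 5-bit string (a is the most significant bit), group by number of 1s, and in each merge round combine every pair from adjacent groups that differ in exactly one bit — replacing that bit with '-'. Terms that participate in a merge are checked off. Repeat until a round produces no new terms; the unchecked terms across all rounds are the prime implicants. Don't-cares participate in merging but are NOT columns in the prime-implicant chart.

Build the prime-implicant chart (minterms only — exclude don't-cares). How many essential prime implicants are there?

6

size-2^0 implicants → 00001(✓)  00010(✓)  00011(✓)  00100(✓)  00101(✓)  00110(✓)  00111(✓)  01001(✓)  01100(✓)  01111(✓)  10000(✓)  10001(✓)  10010(✓)  10011(✓)  10100(✓)  10101(✓)  10110(✓)  10111(✓)  11001(✓)  11011(✓)  11110(✓)  11111(✓)
size-2^1 implicants → -0001(✓)  -0010(✓)  -0011(✓)  -0100(✓)  -0101(✓)  -0110(✓)  -0111(✓)  -1001(✓)  -1111(✓)  0-001(✓)  0-100  0-111(✓)  00-01(✓)  00-10(✓)  00-11(✓)  000-1(✓)  0001-(✓)  001-0(✓)  001-1(✓)  0010-(✓)  0011-(✓)  1-001(✓)  1-011(✓)  1-110(✓)  1-111(✓)  10-00(✓)  10-01(✓)  10-10(✓)  10-11(✓)  100-0(✓)  100-1(✓)  1000-(✓)  1001-(✓)  101-0(✓)  101-1(✓)  1010-(✓)  1011-(✓)  11-11(✓)  110-1(✓)  1111-(✓)
size-2^2 implicants → --001  --111  -0-01(✓)  -0-10(✓)  -0-11(✓)  -00-1(✓)  -001-(✓)  -01-0(✓)  -01-1(✓)  -010-(✓)  -011-(✓)  00--1(✓)  00-1-(✓)  001--(✓)  1--11  1-0-1  1-11-  10--0(✓)  10--1(✓)  10-0-(✓)  10-1-(✓)  100--(✓)  101--(✓)
size-2^3 implicants → -0--1  -0-1-  -01--  10---
Unchecked terms (primes): --001, --111, -0--1, -0-1-, -01--, 0-100, 1--11, 1-0-1, 1-11-, 10---
Minterm coverage:
  m1 ⊆ --001,-0--1
  m2 ⊆ -0-1- [E]
  m3 ⊆ -0--1,-0-1-
  m4 ⊆ -01--,0-100
  m5 ⊆ -0--1,-01--
  m6 ⊆ -0-1-,-01--
  m7 ⊆ --111,-0--1,-0-1-,-01--
  m9 ⊆ --001 [E]
  m12 ⊆ 0-100 [E]
  m15 ⊆ --111 [E]
  m16 ⊆ 10--- [E]
  m17 ⊆ --001,-0--1,1-0-1,10---
  m18 ⊆ -0-1-,10---
  m19 ⊆ -0--1,-0-1-,1--11,1-0-1,10---
  m20 ⊆ -01--,10---
  m21 ⊆ -0--1,-01--,10---
  m22 ⊆ -0-1-,-01--,1-11-,10---
  m23 ⊆ --111,-0--1,-0-1-,-01--,1--11,1-11-,10---
  m25 ⊆ --001,1-0-1
  m27 ⊆ 1--11,1-0-1
  m30 ⊆ 1-11- [E]
  m31 ⊆ --111,1--11,1-11-
E = {--001, --111, -0-1-, 0-100, 1-11-, 10---}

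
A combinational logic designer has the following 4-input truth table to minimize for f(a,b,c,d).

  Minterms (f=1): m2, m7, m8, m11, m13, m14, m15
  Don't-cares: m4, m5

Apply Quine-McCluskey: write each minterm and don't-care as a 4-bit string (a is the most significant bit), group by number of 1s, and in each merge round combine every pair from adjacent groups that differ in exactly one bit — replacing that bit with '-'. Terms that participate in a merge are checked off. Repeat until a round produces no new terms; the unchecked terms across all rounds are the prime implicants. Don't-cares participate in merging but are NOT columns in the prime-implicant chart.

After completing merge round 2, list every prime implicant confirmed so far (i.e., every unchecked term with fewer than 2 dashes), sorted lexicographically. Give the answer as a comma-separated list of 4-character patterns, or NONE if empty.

size-2^0 implicants → 0010  0100(✓)  0101(✓)  0111(✓)  1000  1011(✓)  1101(✓)  1110(✓)  1111(✓)
size-2^1 implicants → -101(✓)  -111(✓)  01-1(✓)  010-  1-11  11-1(✓)  111-
size-2^2 implicants → -1-1
Unchecked terms (primes): -1-1, 0010, 010-, 1-11, 1000, 111-

0010, 010-, 1-11, 1000, 111-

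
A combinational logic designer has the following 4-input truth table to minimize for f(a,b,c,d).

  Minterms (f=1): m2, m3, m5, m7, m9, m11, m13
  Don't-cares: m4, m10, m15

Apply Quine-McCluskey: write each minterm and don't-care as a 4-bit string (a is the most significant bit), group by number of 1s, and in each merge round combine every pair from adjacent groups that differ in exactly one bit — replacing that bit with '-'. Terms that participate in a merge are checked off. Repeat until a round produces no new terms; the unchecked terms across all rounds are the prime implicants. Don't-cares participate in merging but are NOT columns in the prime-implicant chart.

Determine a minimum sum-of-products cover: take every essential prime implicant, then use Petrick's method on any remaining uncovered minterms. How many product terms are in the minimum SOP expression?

3

size-2^0 implicants → 0010(✓)  0011(✓)  0100(✓)  0101(✓)  0111(✓)  1001(✓)  1010(✓)  1011(✓)  1101(✓)  1111(✓)
size-2^1 implicants → -010(✓)  -011(✓)  -101(✓)  -111(✓)  0-11(✓)  001-(✓)  01-1(✓)  010-  1-01(✓)  1-11(✓)  10-1(✓)  101-(✓)  11-1(✓)
size-2^2 implicants → --11  -01-  -1-1  1--1
Unchecked terms (primes): --11, -01-, -1-1, 010-, 1--1
Minterm coverage:
  m2 ⊆ -01- [E]
  m3 ⊆ --11,-01-
  m5 ⊆ -1-1,010-
  m7 ⊆ --11,-1-1
  m9 ⊆ 1--1 [E]
  m11 ⊆ --11,-01-,1--1
  m13 ⊆ -1-1,1--1
E = {-01-, 1--1}
Petrick residual → -1-1
Cover = b'c + bd + ad  |cover|=3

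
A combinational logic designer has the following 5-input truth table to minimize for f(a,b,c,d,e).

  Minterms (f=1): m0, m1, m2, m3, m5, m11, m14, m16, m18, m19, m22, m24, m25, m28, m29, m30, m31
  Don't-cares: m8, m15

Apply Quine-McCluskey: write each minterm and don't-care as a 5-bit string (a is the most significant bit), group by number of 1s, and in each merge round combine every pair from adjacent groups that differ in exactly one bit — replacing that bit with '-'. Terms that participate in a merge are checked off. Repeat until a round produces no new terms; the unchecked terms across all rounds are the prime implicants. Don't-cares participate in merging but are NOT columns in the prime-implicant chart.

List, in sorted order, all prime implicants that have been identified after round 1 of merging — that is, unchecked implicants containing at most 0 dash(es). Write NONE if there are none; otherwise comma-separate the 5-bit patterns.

NONE

[col 0] 00000*, 00001*, 00010*, 00011*, 00101*, 01000*, 01011*, 01110*, 01111*, 10000*, 10010*, 10011*, 10110*, 11000*, 11001*, 11100*, 11101*, 11110*, 11111*
[col 1] -0000*, -0010*, -0011*, -1000*, -1110*, -1111*, 0-000*, 0-011, 00-01, 000-0*, 000-1*, 0000-*, 0001-*, 01-11, 0111-*, 1-000*, 1-110, 10-10, 100-0*, 1001-*, 11-00*, 11-01*, 1100-*, 111-0*, 111-1*, 1110-*, 1111-*
[col 2] --000, -00-0, -001-, -111-, 000--, 11-0-, 111--
Prime implicants: --000, -00-0, -001-, -111-, 0-011, 00-01, 000--, 01-11, 1-110, 10-10, 11-0-, 111--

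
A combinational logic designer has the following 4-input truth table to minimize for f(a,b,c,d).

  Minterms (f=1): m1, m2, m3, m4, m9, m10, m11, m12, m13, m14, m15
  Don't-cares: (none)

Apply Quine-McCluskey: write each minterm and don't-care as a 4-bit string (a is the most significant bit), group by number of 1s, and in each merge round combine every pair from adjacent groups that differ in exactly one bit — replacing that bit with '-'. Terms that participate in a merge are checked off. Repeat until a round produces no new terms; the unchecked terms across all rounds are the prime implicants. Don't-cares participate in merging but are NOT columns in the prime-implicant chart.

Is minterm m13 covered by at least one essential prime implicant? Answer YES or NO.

size-2^0 implicants → 0001(✓)  0010(✓)  0011(✓)  0100(✓)  1001(✓)  1010(✓)  1011(✓)  1100(✓)  1101(✓)  1110(✓)  1111(✓)
size-2^1 implicants → -001(✓)  -010(✓)  -011(✓)  -100  00-1(✓)  001-(✓)  1-01(✓)  1-10(✓)  1-11(✓)  10-1(✓)  101-(✓)  11-0(✓)  11-1(✓)  110-(✓)  111-(✓)
size-2^2 implicants → -0-1  -01-  1--1  1-1-  11--
Unchecked terms (primes): -0-1, -01-, -100, 1--1, 1-1-, 11--
Minterm coverage:
  m1 ⊆ -0-1 [E]
  m2 ⊆ -01- [E]
  m3 ⊆ -0-1,-01-
  m4 ⊆ -100 [E]
  m9 ⊆ -0-1,1--1
  m10 ⊆ -01-,1-1-
  m11 ⊆ -0-1,-01-,1--1,1-1-
  m12 ⊆ -100,11--
  m13 ⊆ 1--1,11--
  m14 ⊆ 1-1-,11--
  m15 ⊆ 1--1,1-1-,11--
E = {-0-1, -01-, -100}

NO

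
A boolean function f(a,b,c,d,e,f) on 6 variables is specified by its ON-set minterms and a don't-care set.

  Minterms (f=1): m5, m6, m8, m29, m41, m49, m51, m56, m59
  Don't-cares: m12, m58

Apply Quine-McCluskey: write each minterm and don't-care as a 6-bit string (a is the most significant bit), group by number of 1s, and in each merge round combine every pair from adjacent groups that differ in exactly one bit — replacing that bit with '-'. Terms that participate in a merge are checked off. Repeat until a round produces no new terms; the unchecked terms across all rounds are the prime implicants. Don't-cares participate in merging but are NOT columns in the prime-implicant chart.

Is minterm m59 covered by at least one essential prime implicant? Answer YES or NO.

NO

size-2^0 implicants → 000101  000110  001000(✓)  001100(✓)  011101  101001  110001(✓)  110011(✓)  111000(✓)  111010(✓)  111011(✓)
size-2^1 implicants → 001-00  11-011  1100-1  1110-0  11101-
Unchecked terms (primes): 000101, 000110, 001-00, 011101, 101001, 11-011, 1100-1, 1110-0, 11101-
Minterm coverage:
  m5 ⊆ 000101 [E]
  m6 ⊆ 000110 [E]
  m8 ⊆ 001-00 [E]
  m29 ⊆ 011101 [E]
  m41 ⊆ 101001 [E]
  m49 ⊆ 1100-1 [E]
  m51 ⊆ 11-011,1100-1
  m56 ⊆ 1110-0 [E]
  m59 ⊆ 11-011,11101-
E = {000101, 000110, 001-00, 011101, 101001, 1100-1, 1110-0}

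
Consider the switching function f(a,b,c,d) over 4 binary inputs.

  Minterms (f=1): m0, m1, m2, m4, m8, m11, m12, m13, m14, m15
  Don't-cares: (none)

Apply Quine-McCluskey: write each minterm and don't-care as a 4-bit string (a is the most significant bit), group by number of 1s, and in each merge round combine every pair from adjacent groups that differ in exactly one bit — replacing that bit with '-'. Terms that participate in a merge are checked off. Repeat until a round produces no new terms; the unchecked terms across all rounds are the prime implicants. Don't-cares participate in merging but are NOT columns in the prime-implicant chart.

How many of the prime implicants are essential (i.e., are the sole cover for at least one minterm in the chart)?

5

[col 0] 0000*, 0001*, 0010*, 0100*, 1000*, 1011*, 1100*, 1101*, 1110*, 1111*
[col 1] -000*, -100*, 0-00*, 00-0, 000-, 1-00*, 1-11, 11-0*, 11-1*, 110-*, 111-*
[col 2] --00, 11--
Prime implicants: --00, 00-0, 000-, 1-11, 11--
PI chart (minterm → PIs covering it):
  0 | --00,00-0,000-
  1 | 000-  (sole → essential)
  2 | 00-0  (sole → essential)
  4 | --00  (sole → essential)
  8 | --00  (sole → essential)
  11 | 1-11  (sole → essential)
  12 | --00,11--
  13 | 11--  (sole → essential)
  14 | 11--  (sole → essential)
  15 | 1-11,11--
Essential prime implicants: --00, 00-0, 000-, 1-11, 11--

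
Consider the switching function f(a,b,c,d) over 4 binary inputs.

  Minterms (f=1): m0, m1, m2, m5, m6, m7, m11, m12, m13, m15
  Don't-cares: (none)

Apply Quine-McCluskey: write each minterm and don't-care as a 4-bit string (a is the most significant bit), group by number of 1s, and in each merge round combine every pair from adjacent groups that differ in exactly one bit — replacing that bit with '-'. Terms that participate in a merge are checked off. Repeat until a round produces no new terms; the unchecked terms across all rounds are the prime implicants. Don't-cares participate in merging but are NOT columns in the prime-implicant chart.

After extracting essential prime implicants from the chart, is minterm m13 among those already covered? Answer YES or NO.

[col 0] 0000*, 0001*, 0010*, 0101*, 0110*, 0111*, 1011*, 1100*, 1101*, 1111*
[col 1] -101*, -111*, 0-01, 0-10, 00-0, 000-, 01-1*, 011-, 1-11, 11-1*, 110-
[col 2] -1-1
Prime implicants: -1-1, 0-01, 0-10, 00-0, 000-, 011-, 1-11, 110-
PI chart (minterm → PIs covering it):
  0 | 00-0,000-
  1 | 0-01,000-
  2 | 0-10,00-0
  5 | -1-1,0-01
  6 | 0-10,011-
  7 | -1-1,011-
  11 | 1-11  (sole → essential)
  12 | 110-  (sole → essential)
  13 | -1-1,110-
  15 | -1-1,1-11
Essential prime implicants: 1-11, 110-

YES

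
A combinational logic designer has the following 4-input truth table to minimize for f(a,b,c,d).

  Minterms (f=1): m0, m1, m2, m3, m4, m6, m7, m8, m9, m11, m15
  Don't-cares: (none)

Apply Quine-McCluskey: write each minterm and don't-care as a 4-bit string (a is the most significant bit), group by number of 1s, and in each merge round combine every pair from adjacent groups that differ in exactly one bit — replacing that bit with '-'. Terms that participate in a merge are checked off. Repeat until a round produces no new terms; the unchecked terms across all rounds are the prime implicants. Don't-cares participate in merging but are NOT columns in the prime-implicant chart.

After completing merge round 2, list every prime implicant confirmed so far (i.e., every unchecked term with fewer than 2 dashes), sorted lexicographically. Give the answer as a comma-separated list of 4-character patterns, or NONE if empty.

NONE

size-2^0 implicants → 0000(✓)  0001(✓)  0010(✓)  0011(✓)  0100(✓)  0110(✓)  0111(✓)  1000(✓)  1001(✓)  1011(✓)  1111(✓)
size-2^1 implicants → -000(✓)  -001(✓)  -011(✓)  -111(✓)  0-00(✓)  0-10(✓)  0-11(✓)  00-0(✓)  00-1(✓)  000-(✓)  001-(✓)  01-0(✓)  011-(✓)  1-11(✓)  10-1(✓)  100-(✓)
size-2^2 implicants → --11  -0-1  -00-  0--0  0-1-  00--
Unchecked terms (primes): --11, -0-1, -00-, 0--0, 0-1-, 00--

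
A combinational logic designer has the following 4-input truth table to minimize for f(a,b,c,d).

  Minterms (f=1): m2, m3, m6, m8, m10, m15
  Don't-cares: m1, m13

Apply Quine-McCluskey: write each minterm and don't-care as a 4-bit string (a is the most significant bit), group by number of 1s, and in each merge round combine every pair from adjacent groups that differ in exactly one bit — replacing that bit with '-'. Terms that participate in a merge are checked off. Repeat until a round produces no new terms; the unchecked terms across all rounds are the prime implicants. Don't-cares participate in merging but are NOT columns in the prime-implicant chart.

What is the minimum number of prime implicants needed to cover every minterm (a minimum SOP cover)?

4

[col 0] 0001*, 0010*, 0011*, 0110*, 1000*, 1010*, 1101*, 1111*
[col 1] -010, 0-10, 00-1, 001-, 10-0, 11-1
Prime implicants: -010, 0-10, 00-1, 001-, 10-0, 11-1
PI chart (minterm → PIs covering it):
  2 | -010,0-10,001-
  3 | 00-1,001-
  6 | 0-10  (sole → essential)
  8 | 10-0  (sole → essential)
  10 | -010,10-0
  15 | 11-1  (sole → essential)
Essential prime implicants: 0-10, 10-0, 11-1
Petrick residual → 00-1
Minimum SOP uses 4 PIs: a'cd' + a'b'd + ab'd' + abd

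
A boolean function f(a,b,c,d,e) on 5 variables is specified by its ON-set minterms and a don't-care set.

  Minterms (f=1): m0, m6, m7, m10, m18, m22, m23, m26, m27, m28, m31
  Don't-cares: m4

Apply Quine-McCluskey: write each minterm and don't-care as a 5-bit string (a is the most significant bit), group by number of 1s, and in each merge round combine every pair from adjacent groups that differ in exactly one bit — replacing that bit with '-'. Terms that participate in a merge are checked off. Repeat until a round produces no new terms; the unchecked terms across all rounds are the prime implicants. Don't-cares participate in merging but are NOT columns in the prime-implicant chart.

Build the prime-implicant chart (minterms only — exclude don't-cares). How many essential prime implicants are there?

4

size-2^0 implicants → 00000(✓)  00100(✓)  00110(✓)  00111(✓)  01010(✓)  10010(✓)  10110(✓)  10111(✓)  11010(✓)  11011(✓)  11100  11111(✓)
size-2^1 implicants → -0110(✓)  -0111(✓)  -1010  00-00  001-0  0011-(✓)  1-010  1-111  10-10  1011-(✓)  11-11  1101-
size-2^2 implicants → -011-
Unchecked terms (primes): -011-, -1010, 00-00, 001-0, 1-010, 1-111, 10-10, 11-11, 1101-, 11100
Minterm coverage:
  m0 ⊆ 00-00 [E]
  m6 ⊆ -011-,001-0
  m7 ⊆ -011- [E]
  m10 ⊆ -1010 [E]
  m18 ⊆ 1-010,10-10
  m22 ⊆ -011-,10-10
  m23 ⊆ -011-,1-111
  m26 ⊆ -1010,1-010,1101-
  m27 ⊆ 11-11,1101-
  m28 ⊆ 11100 [E]
  m31 ⊆ 1-111,11-11
E = {-011-, -1010, 00-00, 11100}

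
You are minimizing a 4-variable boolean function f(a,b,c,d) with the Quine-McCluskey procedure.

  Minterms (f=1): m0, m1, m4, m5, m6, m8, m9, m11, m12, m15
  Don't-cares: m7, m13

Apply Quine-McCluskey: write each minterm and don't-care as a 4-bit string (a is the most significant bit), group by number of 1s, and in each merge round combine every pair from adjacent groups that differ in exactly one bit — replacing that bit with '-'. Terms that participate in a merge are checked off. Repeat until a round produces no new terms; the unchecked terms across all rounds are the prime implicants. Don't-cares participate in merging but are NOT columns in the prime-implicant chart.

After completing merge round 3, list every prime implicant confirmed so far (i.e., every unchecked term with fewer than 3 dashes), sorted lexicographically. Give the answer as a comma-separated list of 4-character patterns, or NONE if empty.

-1-1, 01--, 1--1

Round 0: 0000✓ 0001✓ 0100✓ 0101✓ 0110✓ 0111✓ 1000✓ 1001✓ 1011✓ 1100✓ 1101✓ 1111✓
Round 1: -000✓ -001✓ -100✓ -101✓ -111✓ 0-00✓ 0-01✓ 000-✓ 01-0✓ 01-1✓ 010-✓ 011-✓ 1-00✓ 1-01✓ 1-11✓ 10-1✓ 100-✓ 11-1✓ 110-✓
Round 2: --00✓ --01✓ -00-✓ -1-1 -10-✓ 0-0-✓ 01-- 1--1 1-0-✓
Round 3: --0-
PIs = {--0-, -1-1, 01--, 1--1}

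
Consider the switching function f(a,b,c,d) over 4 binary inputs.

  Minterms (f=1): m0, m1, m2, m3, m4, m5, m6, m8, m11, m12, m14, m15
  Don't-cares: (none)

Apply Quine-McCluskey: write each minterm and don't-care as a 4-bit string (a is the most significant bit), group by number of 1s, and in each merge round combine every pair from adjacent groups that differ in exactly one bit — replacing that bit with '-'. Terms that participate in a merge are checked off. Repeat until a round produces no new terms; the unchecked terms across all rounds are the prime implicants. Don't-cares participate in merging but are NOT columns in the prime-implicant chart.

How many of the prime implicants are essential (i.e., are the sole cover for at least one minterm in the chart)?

[col 0] 0000*, 0001*, 0010*, 0011*, 0100*, 0101*, 0110*, 1000*, 1011*, 1100*, 1110*, 1111*
[col 1] -000*, -011, -100*, -110*, 0-00*, 0-01*, 0-10*, 00-0*, 00-1*, 000-*, 001-*, 01-0*, 010-*, 1-00*, 1-11, 11-0*, 111-
[col 2] --00, -1-0, 0--0, 0-0-, 00--
Prime implicants: --00, -011, -1-0, 0--0, 0-0-, 00--, 1-11, 111-
PI chart (minterm → PIs covering it):
  0 | --00,0--0,0-0-,00--
  1 | 0-0-,00--
  2 | 0--0,00--
  3 | -011,00--
  4 | --00,-1-0,0--0,0-0-
  5 | 0-0-  (sole → essential)
  6 | -1-0,0--0
  8 | --00  (sole → essential)
  11 | -011,1-11
  12 | --00,-1-0
  14 | -1-0,111-
  15 | 1-11,111-
Essential prime implicants: --00, 0-0-

2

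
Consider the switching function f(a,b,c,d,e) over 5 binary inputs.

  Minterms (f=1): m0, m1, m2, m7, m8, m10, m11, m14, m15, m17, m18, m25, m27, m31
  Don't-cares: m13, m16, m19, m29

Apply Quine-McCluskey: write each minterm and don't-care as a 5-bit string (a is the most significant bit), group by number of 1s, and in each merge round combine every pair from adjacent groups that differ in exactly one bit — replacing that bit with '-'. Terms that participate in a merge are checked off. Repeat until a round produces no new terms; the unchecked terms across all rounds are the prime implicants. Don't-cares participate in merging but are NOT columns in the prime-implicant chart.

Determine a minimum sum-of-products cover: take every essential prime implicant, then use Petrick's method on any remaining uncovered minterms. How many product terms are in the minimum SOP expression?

6

Round 0: 00000✓ 00001✓ 00010✓ 00111✓ 01000✓ 01010✓ 01011✓ 01101✓ 01110✓ 01111✓ 10000✓ 10001✓ 10010✓ 10011✓ 11001✓ 11011✓ 11101✓ 11111✓
Round 1: -0000✓ -0001✓ -0010✓ -1011✓ -1101✓ -1111✓ 0-000✓ 0-010✓ 0-111 000-0✓ 0000-✓ 01-10✓ 01-11✓ 010-0✓ 0101-✓ 011-1✓ 0111-✓ 1-001✓ 1-011✓ 100-0✓ 100-1✓ 1000-✓ 1001-✓ 11-01✓ 11-11✓ 110-1✓ 111-1✓
Round 2: -00-0 -000- -1-11 -11-1 0-0-0 01-1- 1-0-1 100-- 11--1
PIs = {-00-0, -000-, -1-11, -11-1, 0-0-0, 0-111, 01-1-, 1-0-1, 100--, 11--1}
Coverage chart:
  m0: -00-0,-000-,0-0-0
  m1: -000- ←essential
  m2: -00-0,0-0-0
  m7: 0-111 ←essential
  m8: 0-0-0 ←essential
  m10: 0-0-0,01-1-
  m11: -1-11,01-1-
  m14: 01-1- ←essential
  m15: -1-11,-11-1,0-111,01-1-
  m17: -000-,1-0-1,100--
  m18: -00-0,100--
  m25: 1-0-1,11--1
  m27: -1-11,1-0-1,11--1
  m31: -1-11,-11-1,11--1
Essential: -000-, 0-0-0, 0-111, 01-1-
Petrick residual → -00-0, 11--1
Min cover (6 terms): b'c'e' + b'c'd' + a'c'e' + a'cde + a'bd + abe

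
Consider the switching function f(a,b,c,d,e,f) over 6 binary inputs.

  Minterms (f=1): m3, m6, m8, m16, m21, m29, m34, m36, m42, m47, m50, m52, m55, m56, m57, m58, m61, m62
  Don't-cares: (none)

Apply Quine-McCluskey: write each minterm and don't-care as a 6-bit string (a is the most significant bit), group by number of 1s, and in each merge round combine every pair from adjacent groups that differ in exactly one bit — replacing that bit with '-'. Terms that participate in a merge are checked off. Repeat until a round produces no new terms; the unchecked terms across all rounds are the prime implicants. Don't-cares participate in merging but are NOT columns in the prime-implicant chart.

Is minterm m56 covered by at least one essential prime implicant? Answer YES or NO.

NO

[col 0] 000011, 000110, 001000, 010000, 010101*, 011101*, 100010*, 100100*, 101010*, 101111, 110010*, 110100*, 110111, 111000*, 111001*, 111010*, 111101*, 111110*
[col 1] -11101, 01-101, 1-0010*, 1-0100, 1-1010*, 10-010*, 11-010*, 111-01, 111-10, 1110-0, 11100-
[col 2] 1--010
Prime implicants: -11101, 000011, 000110, 001000, 01-101, 010000, 1--010, 1-0100, 101111, 110111, 111-01, 111-10, 1110-0, 11100-
PI chart (minterm → PIs covering it):
  3 | 000011  (sole → essential)
  6 | 000110  (sole → essential)
  8 | 001000  (sole → essential)
  16 | 010000  (sole → essential)
  21 | 01-101  (sole → essential)
  29 | -11101,01-101
  34 | 1--010  (sole → essential)
  36 | 1-0100  (sole → essential)
  42 | 1--010  (sole → essential)
  47 | 101111  (sole → essential)
  50 | 1--010  (sole → essential)
  52 | 1-0100  (sole → essential)
  55 | 110111  (sole → essential)
  56 | 1110-0,11100-
  57 | 111-01,11100-
  58 | 1--010,111-10,1110-0
  61 | -11101,111-01
  62 | 111-10  (sole → essential)
Essential prime implicants: 000011, 000110, 001000, 01-101, 010000, 1--010, 1-0100, 101111, 110111, 111-10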